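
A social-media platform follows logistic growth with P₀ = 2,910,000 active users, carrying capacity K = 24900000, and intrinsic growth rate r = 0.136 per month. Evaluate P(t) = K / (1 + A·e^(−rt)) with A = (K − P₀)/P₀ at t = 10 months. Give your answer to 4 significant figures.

≈ 8,471,000 active users

A = (24900000 − 2910000)/2910000 = 7.5567
P(10) = 24900000 / (1 + 7.5567·e^(−0.136·10)) = 24900000 / (1 + 7.5567·0.256661)
= 24900000 / 2.93951 ≈ 8470803.13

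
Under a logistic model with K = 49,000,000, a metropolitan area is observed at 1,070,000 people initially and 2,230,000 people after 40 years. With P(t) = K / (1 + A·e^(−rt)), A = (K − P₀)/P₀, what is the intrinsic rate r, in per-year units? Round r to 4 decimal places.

r ≈ 0.0190 per year

A = (49000000 − 1070000)/1070000 = 44.79439
2230000 = 49000000/(1 + 44.79439·e^(−r·40)) → e^(−40r) = (21.97309 − 1)/44.79439 = 0.468208
r = −ln(0.468208)/40 = 0.75884/40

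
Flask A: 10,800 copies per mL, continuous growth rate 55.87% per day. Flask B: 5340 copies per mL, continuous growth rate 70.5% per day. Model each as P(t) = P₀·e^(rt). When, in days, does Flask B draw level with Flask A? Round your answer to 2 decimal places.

10800·e^(0.5587t) = 5340·e^(0.705t)
10800/5340 = e^((0.705 − 0.5587)t) → ln(2.02247) = 0.1463·t
t = 0.70432 / 0.1463

t ≈ 4.81 days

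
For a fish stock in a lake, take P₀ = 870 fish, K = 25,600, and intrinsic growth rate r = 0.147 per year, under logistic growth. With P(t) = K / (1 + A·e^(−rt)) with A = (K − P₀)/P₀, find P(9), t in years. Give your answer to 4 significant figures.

≈ 2,987 fish

A = (25600 − 870)/870 = 28.42529
P(9) = 25600 / (1 + 28.42529·e^(−0.147·9)) = 25600 / (1 + 28.42529·0.266335)
= 25600 / 8.57065 ≈ 2986.94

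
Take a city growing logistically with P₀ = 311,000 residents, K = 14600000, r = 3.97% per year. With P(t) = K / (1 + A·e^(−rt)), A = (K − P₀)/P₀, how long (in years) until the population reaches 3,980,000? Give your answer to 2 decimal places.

t ≈ 71.69 years

A = (14600000 − 311000)/311000 = 45.94534
3980000 = 14600000/(1 + 45.94534·e^(−0.0397t)) → 1 + 45.94534·e^(−0.0397t) = 3.66834
e^(−0.0397t) = 0.058076 → t = ln(17.21869)/0.0397 = 2.846/0.0397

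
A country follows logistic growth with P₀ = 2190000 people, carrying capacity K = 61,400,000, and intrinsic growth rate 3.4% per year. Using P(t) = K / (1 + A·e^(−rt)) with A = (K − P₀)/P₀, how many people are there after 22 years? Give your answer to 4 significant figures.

≈ 4,450,000 people

A = (61400000 − 2190000)/2190000 = 27.03653
P(22) = 61400000 / (1 + 27.03653·e^(−0.034·22)) = 61400000 / (1 + 27.03653·0.473312)
= 61400000 / 13.79672 ≈ 4450333.06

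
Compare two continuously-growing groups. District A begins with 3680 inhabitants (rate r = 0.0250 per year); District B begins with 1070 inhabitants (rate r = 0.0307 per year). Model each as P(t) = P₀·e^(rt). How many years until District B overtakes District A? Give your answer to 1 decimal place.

3680·e^(0.025t) = 1070·e^(0.0307t)
3680/1070 = e^((0.0307 − 0.025)t) → ln(3.43925) = 0.0057·t
t = 1.23525 / 0.0057

t ≈ 216.7 years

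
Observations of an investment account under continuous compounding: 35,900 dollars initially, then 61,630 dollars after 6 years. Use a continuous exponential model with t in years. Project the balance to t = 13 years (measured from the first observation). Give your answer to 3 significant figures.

≈ 116,000 dollars

r = ln(61630/35900) / 6 ≈ 0.090069 per year
P(13) = 35900 · e^(0.090069·13) = 35900 · 3.22487 ≈ 115772.7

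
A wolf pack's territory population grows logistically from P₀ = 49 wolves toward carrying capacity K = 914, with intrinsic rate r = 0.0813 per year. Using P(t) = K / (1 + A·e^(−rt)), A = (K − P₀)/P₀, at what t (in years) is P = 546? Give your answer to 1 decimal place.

t ≈ 40.2 years

A = (914 − 49)/49 = 17.65306
546 = 914/(1 + 17.65306·e^(−0.0813t)) → 1 + 17.65306·e^(−0.0813t) = 1.67399
e^(−0.0813t) = 0.03818 → t = ln(26.19177)/0.0813 = 3.26545/0.0813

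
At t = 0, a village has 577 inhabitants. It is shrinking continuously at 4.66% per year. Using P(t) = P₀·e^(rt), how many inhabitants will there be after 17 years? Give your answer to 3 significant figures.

P(17) = 577 · e^(-0.0466·17) = 577 · e^(-0.7922)
= 577 · 0.45285 ≈ 261.29

≈ 261 inhabitants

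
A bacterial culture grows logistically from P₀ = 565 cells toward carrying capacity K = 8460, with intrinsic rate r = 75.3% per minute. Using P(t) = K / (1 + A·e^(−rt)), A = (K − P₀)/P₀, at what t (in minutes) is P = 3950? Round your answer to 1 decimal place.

t ≈ 3.3 minutes

A = (8460 − 565)/565 = 13.97345
3950 = 8460/(1 + 13.97345·e^(−0.753t)) → 1 + 13.97345·e^(−0.753t) = 2.14177
e^(−0.753t) = 0.08171 → t = ln(12.23839)/0.753 = 2.50458/0.753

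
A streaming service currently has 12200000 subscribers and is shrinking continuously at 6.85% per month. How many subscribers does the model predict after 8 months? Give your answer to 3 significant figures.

≈ 7,050,000 subscribers

P(8) = 12200000 · e^(-0.0685·8) = 12200000 · e^(-0.548)
= 12200000 · 0.5781 ≈ 7052879.35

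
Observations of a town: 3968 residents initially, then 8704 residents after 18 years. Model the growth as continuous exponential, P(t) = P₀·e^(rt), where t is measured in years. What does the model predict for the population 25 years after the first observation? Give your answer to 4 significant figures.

≈ 11,810 residents

r = ln(8704/3968) / 18 ≈ 0.04364 per year
P(25) = 3968 · e^(0.04364·25) = 3968 · 2.97725 ≈ 11813.74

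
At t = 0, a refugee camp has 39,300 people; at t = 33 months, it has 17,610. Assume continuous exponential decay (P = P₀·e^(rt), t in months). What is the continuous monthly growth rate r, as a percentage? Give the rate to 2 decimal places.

r ≈ -2.43% per month

17610 = 39300 · e^(r·33)
e^(33r) = 17610/39300 = 0.44809
r = ln(0.44809) / 33 = -0.80276 / 33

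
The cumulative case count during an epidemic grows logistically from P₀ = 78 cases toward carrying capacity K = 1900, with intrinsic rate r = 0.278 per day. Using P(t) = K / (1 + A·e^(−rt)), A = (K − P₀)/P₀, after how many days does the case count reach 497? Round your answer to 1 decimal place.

t ≈ 7.6 days

A = (1900 − 78)/78 = 23.35897
497 = 1900/(1 + 23.35897·e^(−0.278t)) → 1 + 23.35897·e^(−0.278t) = 3.82294
e^(−0.278t) = 0.12085 → t = ln(8.2747)/0.278 = 2.1132/0.278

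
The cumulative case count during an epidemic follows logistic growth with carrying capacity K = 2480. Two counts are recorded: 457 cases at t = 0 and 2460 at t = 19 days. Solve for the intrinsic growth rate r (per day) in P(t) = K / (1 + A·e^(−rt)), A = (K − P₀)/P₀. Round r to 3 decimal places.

A = (2480 − 457)/457 = 4.4267
2460 = 2480/(1 + 4.4267·e^(−r·19)) → e^(−19r) = (1.00813 − 1)/4.4267 = 0.001837
r = −ln(0.001837)/19 = 6.29984/19

r ≈ 0.332 per day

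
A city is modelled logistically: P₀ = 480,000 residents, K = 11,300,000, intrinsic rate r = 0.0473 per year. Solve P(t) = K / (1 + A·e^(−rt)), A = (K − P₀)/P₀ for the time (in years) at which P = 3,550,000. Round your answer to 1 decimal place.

A = (11300000 − 480000)/480000 = 22.54167
3550000 = 11300000/(1 + 22.54167·e^(−0.0473t)) → 1 + 22.54167·e^(−0.0473t) = 3.1831
e^(−0.0473t) = 0.096847 → t = ln(10.32554)/0.0473 = 2.33462/0.0473

t ≈ 49.4 years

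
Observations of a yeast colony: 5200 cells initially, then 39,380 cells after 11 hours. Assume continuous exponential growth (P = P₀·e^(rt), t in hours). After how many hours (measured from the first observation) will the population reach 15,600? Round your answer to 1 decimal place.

t ≈ 6.0 hours

r = ln(39380/5200) / 11 ≈ 0.184054 per hour
t = ln(15600/5200) / r = 1.09861 / 0.184054 ≈ 5.969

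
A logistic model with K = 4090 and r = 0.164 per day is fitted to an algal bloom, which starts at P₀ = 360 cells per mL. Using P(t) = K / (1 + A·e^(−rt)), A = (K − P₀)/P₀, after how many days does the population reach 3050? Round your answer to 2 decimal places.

t ≈ 20.82 days

A = (4090 − 360)/360 = 10.36111
3050 = 4090/(1 + 10.36111·e^(−0.164t)) → 1 + 10.36111·e^(−0.164t) = 1.34098
e^(−0.164t) = 0.03291 → t = ln(30.38595)/0.164 = 3.41398/0.164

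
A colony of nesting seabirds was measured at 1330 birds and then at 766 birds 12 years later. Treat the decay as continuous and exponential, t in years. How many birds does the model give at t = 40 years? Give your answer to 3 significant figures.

r = ln(766/1330) / 12 ≈ -0.045979 per year
P(40) = 1330 · e^(-0.045979·40) = 1330 · 0.15895 ≈ 211.4

≈ 211 birds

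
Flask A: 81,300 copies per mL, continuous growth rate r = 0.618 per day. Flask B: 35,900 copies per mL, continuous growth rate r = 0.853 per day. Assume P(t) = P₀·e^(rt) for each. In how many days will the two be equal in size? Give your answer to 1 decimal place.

81300·e^(0.618t) = 35900·e^(0.853t)
81300/35900 = e^((0.853 − 0.618)t) → ln(2.26462) = 0.235·t
t = 0.81741 / 0.235

t ≈ 3.5 days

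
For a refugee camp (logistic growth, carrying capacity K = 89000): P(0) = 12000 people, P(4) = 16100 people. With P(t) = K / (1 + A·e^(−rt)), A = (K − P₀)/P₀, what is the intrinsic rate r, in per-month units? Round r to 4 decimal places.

r ≈ 0.0872 per month

A = (89000 − 12000)/12000 = 6.41667
16100 = 89000/(1 + 6.41667·e^(−r·4)) → e^(−4r) = (5.52795 − 1)/6.41667 = 0.705655
r = −ln(0.705655)/4 = 0.34863/4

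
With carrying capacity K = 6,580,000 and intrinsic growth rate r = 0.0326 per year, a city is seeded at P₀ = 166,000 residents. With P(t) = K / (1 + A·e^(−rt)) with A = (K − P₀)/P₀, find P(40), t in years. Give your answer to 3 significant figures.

A = (6580000 − 166000)/166000 = 38.63855
P(40) = 6580000 / (1 + 38.63855·e^(−0.0326·40)) = 6580000 / (1 + 38.63855·0.271444)
= 6580000 / 11.4882 ≈ 572761.73

≈ 573,000 residents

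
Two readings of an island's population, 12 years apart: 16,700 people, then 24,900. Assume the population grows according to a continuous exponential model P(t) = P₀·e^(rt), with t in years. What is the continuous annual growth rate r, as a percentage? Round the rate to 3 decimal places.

24900 = 16700 · e^(r·12)
e^(12r) = 24900/16700 = 1.49102
r = ln(1.49102) / 12 = 0.39946 / 12

r ≈ 3.329% per year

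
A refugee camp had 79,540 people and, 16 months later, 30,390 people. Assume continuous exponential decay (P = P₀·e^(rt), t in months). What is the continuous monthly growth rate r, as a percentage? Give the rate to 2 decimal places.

r ≈ -6.01% per month

30390 = 79540 · e^(r·16)
e^(16r) = 30390/79540 = 0.38207
r = ln(0.38207) / 16 = -0.96215 / 16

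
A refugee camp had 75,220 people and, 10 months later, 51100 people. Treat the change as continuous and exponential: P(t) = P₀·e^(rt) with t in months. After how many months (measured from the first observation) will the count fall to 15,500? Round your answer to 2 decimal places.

r = ln(51100/75220) / 10 ≈ -0.038663 per month
t = ln(15500/75220) / r = -1.57958 / -0.038663 ≈ 40.855

t ≈ 40.85 months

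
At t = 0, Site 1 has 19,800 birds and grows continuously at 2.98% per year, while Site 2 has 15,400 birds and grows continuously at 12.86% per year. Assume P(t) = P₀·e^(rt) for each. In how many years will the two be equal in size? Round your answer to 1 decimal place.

t ≈ 2.5 years

19800·e^(0.0298t) = 15400·e^(0.1286t)
19800/15400 = e^((0.1286 − 0.0298)t) → ln(1.28571) = 0.0988·t
t = 0.25131 / 0.0988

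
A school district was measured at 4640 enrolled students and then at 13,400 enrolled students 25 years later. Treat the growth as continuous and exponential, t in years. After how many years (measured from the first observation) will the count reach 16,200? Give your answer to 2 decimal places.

r = ln(13400/4640) / 25 ≈ 0.042422 per year
t = ln(16200/4640) / r = 1.2503 / 0.042422 ≈ 29.473

t ≈ 29.47 years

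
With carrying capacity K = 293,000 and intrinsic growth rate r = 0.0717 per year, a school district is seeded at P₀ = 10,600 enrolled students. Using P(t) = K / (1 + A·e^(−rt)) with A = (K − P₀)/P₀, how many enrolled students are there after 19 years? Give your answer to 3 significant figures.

A = (293000 − 10600)/10600 = 26.64151
P(19) = 293000 / (1 + 26.64151·e^(−0.0717·19)) = 293000 / (1 + 26.64151·0.256071)
= 293000 / 7.82212 ≈ 37457.87

≈ 37,500 enrolled students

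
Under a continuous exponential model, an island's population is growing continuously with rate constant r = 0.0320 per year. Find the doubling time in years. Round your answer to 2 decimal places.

doubling time ≈ 21.66 years

doubling time = ln(2) / |r| = 0.69315 / 0.032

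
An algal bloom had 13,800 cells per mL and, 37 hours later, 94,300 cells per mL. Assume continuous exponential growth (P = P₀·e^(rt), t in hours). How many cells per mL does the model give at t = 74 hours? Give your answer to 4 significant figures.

r = ln(94300/13800) / 37 ≈ 0.051941 per hour
P(74) = 13800 · e^(0.051941·74) = 13800 · 46.69444 ≈ 644383.33

≈ 644,400 cells per mL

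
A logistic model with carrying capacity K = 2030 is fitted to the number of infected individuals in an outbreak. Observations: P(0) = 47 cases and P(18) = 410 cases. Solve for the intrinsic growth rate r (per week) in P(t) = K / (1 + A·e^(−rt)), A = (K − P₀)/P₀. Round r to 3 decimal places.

r ≈ 0.132 per week

A = (2030 − 47)/47 = 42.19149
410 = 2030/(1 + 42.19149·e^(−r·18)) → e^(−18r) = (4.95122 − 1)/42.19149 = 0.09365
r = −ln(0.09365)/18 = 2.36819/18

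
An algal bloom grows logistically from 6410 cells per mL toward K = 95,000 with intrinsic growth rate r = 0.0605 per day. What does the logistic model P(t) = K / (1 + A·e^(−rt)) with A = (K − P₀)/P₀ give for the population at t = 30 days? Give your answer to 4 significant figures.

A = (95000 − 6410)/6410 = 13.82059
P(30) = 95000 / (1 + 13.82059·e^(−0.0605·30)) = 95000 / (1 + 13.82059·0.162838)
= 95000 / 3.25052 ≈ 29226.13

≈ 29,230 cells per mL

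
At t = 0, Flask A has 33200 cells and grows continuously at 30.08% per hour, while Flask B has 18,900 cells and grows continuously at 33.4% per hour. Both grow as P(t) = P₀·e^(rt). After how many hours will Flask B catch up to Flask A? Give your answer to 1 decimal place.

t ≈ 17.0 hours

33200·e^(0.3008t) = 18900·e^(0.334t)
33200/18900 = e^((0.334 − 0.3008)t) → ln(1.75661) = 0.0332·t
t = 0.56339 / 0.0332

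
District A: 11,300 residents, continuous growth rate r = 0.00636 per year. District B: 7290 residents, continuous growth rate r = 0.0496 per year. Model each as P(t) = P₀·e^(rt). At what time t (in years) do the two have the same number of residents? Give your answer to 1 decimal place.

t ≈ 10.1 years

11300·e^(0.00636t) = 7290·e^(0.0496t)
11300/7290 = e^((0.0496 − 0.00636)t) → ln(1.55007) = 0.04324·t
t = 0.4383 / 0.04324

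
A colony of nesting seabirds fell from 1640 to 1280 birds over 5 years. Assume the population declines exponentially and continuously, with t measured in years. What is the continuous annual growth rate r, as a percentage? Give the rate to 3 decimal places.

1280 = 1640 · e^(r·5)
e^(5r) = 1280/1640 = 0.78049
r = ln(0.78049) / 5 = -0.24784 / 5

r ≈ -4.957% per year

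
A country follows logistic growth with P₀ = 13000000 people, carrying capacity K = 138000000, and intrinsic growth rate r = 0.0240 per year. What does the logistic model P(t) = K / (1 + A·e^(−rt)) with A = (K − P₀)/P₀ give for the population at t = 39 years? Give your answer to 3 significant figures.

A = (138000000 − 13000000)/13000000 = 9.61538
P(39) = 138000000 / (1 + 9.61538·e^(−0.024·39)) = 138000000 / (1 + 9.61538·0.392193)
= 138000000 / 4.77109 ≈ 28924201.34

≈ 28,900,000 people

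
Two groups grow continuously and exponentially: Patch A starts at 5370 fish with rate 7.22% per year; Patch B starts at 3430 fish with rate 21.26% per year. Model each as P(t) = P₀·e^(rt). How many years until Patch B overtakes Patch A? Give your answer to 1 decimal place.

t ≈ 3.2 years

5370·e^(0.0722t) = 3430·e^(0.2126t)
5370/3430 = e^((0.2126 − 0.0722)t) → ln(1.5656) = 0.1404·t
t = 0.44827 / 0.1404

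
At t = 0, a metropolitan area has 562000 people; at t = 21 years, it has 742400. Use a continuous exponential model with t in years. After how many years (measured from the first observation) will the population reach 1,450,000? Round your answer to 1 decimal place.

t ≈ 71.5 years

r = ln(742400/562000) / 21 ≈ 0.013256 per year
t = ln(1450000/562000) / r = 0.94782 / 0.013256 ≈ 71.498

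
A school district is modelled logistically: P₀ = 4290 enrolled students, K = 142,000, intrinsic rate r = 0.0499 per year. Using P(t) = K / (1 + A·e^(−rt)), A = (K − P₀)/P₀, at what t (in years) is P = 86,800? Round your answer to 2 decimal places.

t ≈ 78.59 years

A = (142000 − 4290)/4290 = 32.10023
86800 = 142000/(1 + 32.10023·e^(−0.0499t)) → 1 + 32.10023·e^(−0.0499t) = 1.63594
e^(−0.0499t) = 0.019811 → t = ln(50.47645)/0.0499 = 3.92151/0.0499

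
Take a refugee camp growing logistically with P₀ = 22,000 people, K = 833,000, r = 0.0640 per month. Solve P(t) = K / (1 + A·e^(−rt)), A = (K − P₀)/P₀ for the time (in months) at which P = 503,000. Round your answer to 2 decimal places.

t ≈ 62.95 months

A = (833000 − 22000)/22000 = 36.86364
503000 = 833000/(1 + 36.86364·e^(−0.064t)) → 1 + 36.86364·e^(−0.064t) = 1.65606
e^(−0.064t) = 0.017797 → t = ln(56.18912)/0.064 = 4.02872/0.064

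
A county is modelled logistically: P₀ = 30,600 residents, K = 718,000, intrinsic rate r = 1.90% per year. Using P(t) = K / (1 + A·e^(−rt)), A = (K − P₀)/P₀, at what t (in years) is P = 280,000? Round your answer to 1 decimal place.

A = (718000 − 30600)/30600 = 22.46405
280000 = 718000/(1 + 22.46405·e^(−0.019t)) → 1 + 22.46405·e^(−0.019t) = 2.56429
e^(−0.019t) = 0.069635 → t = ln(14.36058)/0.019 = 2.66449/0.019

t ≈ 140.2 years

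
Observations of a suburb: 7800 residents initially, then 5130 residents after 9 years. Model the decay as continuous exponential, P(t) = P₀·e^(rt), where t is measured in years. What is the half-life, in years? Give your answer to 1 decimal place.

r = ln(5130/7800) / 9 = ln(0.65769) / 9 ≈ -0.046558 per year
half-life = ln 2 / |r| = 0.69315 / 0.046558

half-life ≈ 14.9 years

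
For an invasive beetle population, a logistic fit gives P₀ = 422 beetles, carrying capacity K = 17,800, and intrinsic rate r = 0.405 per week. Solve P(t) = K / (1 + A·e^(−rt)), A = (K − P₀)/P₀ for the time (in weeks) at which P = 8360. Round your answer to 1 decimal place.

A = (17800 − 422)/422 = 41.18009
8360 = 17800/(1 + 41.18009·e^(−0.405t)) → 1 + 41.18009·e^(−0.405t) = 2.12919
e^(−0.405t) = 0.027421 → t = ln(36.46881)/0.405 = 3.59646/0.405

t ≈ 8.9 weeks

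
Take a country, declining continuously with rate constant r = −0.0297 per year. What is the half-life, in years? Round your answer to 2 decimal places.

half-life ≈ 23.34 years

half-life = ln(2) / |r| = 0.69315 / 0.0297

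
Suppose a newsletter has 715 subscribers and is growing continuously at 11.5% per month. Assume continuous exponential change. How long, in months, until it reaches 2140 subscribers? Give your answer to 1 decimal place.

2140 = 715 · e^(0.115·t)
t = ln(2140/715) / 0.115 = ln(2.99301) / 0.115 = 1.09628 / 0.115

t ≈ 9.5 months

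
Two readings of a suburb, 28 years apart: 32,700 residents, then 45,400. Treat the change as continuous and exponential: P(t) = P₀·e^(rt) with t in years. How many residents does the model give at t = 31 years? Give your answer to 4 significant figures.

≈ 47,020 residents

r = ln(45400/32700) / 28 ≈ 0.011719 per year
P(31) = 32700 · e^(0.011719·31) = 32700 · 1.43806 ≈ 47024.54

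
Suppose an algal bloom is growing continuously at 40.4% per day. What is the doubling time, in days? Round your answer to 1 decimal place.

doubling time = ln(2) / |r| = 0.69315 / 0.404

doubling time ≈ 1.7 days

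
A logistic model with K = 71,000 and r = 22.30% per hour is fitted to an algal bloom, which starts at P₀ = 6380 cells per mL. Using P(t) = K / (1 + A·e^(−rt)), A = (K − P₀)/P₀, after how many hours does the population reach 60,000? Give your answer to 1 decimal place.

t ≈ 18.0 hours

A = (71000 − 6380)/6380 = 10.12853
60000 = 71000/(1 + 10.12853·e^(−0.223t)) → 1 + 10.12853·e^(−0.223t) = 1.18333
e^(−0.223t) = 0.018101 → t = ln(55.24651)/0.223 = 4.01181/0.223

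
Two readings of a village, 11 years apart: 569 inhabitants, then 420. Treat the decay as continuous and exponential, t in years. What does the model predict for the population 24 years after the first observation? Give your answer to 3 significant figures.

r = ln(420/569) / 11 ≈ -0.027602 per year
P(24) = 569 · e^(-0.027602·24) = 569 · 0.51558 ≈ 293.37

≈ 293 inhabitants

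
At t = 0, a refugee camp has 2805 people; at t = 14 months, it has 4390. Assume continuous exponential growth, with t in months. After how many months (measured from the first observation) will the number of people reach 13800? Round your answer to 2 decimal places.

r = ln(4390/2805) / 14 ≈ 0.031995 per month
t = ln(13800/2805) / r = 1.59327 / 0.031995 ≈ 49.798

t ≈ 49.80 months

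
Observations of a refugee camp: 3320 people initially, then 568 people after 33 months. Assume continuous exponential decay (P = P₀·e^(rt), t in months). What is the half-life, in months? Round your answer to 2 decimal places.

r = ln(568/3320) / 33 = ln(0.17108) / 33 ≈ -0.053503 per month
half-life = ln 2 / |r| = 0.69315 / 0.053503

half-life ≈ 12.96 months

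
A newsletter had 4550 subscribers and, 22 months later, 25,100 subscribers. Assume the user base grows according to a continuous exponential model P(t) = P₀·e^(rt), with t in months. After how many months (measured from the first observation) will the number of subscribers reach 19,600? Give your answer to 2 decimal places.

r = ln(25100/4550) / 22 ≈ 0.077625 per month
t = ln(19600/4550) / r = 1.4604 / 0.077625 ≈ 18.814

t ≈ 18.81 months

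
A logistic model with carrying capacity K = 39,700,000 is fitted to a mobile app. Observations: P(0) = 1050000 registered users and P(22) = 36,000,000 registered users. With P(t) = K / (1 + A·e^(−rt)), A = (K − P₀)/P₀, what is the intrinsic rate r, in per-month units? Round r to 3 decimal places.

r ≈ 0.267 per month

A = (39700000 − 1050000)/1050000 = 36.80952
36000000 = 39700000/(1 + 36.80952·e^(−r·22)) → e^(−22r) = (1.10278 − 1)/36.80952 = 0.002792
r = −ln(0.002792)/22 = 5.88094/22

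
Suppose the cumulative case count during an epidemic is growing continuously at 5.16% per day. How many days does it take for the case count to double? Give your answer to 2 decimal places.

doubling time ≈ 13.43 days

doubling time = ln(2) / |r| = 0.69315 / 0.0516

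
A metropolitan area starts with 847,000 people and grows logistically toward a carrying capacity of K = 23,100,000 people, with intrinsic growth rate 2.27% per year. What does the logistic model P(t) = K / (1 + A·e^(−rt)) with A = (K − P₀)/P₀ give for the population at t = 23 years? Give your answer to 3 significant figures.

A = (23100000 − 847000)/847000 = 26.27273
P(23) = 23100000 / (1 + 26.27273·e^(−0.0227·23)) = 23100000 / (1 + 26.27273·0.593273)
= 23100000 / 16.58691 ≈ 1392664.51

≈ 1,390,000 people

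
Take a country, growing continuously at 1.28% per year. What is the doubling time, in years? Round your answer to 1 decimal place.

doubling time ≈ 54.2 years

doubling time = ln(2) / |r| = 0.69315 / 0.0128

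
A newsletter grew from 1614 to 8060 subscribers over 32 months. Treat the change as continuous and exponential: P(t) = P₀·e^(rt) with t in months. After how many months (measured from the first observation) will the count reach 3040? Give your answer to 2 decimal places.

t ≈ 12.60 months

r = ln(8060/1614) / 32 ≈ 0.050256 per month
t = ln(3040/1614) / r = 0.63314 / 0.050256 ≈ 12.598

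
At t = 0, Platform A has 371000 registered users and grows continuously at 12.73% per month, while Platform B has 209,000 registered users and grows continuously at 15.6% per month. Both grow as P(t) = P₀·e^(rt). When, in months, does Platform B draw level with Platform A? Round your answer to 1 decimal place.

t ≈ 20.0 months

371000·e^(0.1273t) = 209000·e^(0.156t)
371000/209000 = e^((0.156 − 0.1273)t) → ln(1.77512) = 0.0287·t
t = 0.57387 / 0.0287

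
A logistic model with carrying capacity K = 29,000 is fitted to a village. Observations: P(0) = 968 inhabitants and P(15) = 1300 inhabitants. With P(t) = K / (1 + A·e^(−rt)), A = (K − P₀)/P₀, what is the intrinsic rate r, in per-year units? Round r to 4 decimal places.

A = (29000 − 968)/968 = 28.95868
1300 = 29000/(1 + 28.95868·e^(−r·15)) → e^(−15r) = (22.30769 − 1)/28.95868 = 0.735796
r = −ln(0.735796)/15 = 0.3068/15

r ≈ 0.0205 per year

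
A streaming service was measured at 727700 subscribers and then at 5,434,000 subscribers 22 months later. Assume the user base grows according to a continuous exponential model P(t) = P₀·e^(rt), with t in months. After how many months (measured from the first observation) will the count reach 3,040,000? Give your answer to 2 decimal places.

t ≈ 15.64 months

r = ln(5434000/727700) / 22 ≈ 0.091388 per month
t = ln(3040000/727700) / r = 1.42972 / 0.091388 ≈ 15.645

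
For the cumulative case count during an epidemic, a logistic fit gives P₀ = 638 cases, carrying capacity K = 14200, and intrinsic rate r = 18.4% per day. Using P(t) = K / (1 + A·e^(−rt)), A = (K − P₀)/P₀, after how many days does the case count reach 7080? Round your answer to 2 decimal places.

A = (14200 − 638)/638 = 21.25705
7080 = 14200/(1 + 21.25705·e^(−0.184t)) → 1 + 21.25705·e^(−0.184t) = 2.00565
e^(−0.184t) = 0.047309 → t = ln(21.13763)/0.184 = 3.05105/0.184

t ≈ 16.58 days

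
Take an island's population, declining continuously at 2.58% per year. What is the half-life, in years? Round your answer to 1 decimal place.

half-life ≈ 26.9 years

half-life = ln(2) / |r| = 0.69315 / 0.0258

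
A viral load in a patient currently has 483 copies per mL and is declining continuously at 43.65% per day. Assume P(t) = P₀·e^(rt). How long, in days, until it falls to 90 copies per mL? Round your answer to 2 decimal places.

90 = 483 · e^(-0.4365·t)
t = ln(90/483) / -0.4365 = ln(0.18634) / -0.4365 = -1.68021 / -0.4365

t ≈ 3.85 days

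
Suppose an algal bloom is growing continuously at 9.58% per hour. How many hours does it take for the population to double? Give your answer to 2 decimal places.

doubling time ≈ 7.24 hours

doubling time = ln(2) / |r| = 0.69315 / 0.0958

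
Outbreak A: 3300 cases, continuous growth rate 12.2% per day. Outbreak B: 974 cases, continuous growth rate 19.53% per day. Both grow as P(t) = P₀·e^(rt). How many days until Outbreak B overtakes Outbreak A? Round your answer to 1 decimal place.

t ≈ 16.6 days

3300·e^(0.122t) = 974·e^(0.1953t)
3300/974 = e^((0.1953 − 0.122)t) → ln(3.38809) = 0.0733·t
t = 1.22027 / 0.0733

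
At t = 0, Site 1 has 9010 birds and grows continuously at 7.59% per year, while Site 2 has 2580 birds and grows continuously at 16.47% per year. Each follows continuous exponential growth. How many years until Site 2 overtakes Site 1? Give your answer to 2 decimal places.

9010·e^(0.0759t) = 2580·e^(0.1647t)
9010/2580 = e^((0.1647 − 0.0759)t) → ln(3.49225) = 0.0888·t
t = 1.25055 / 0.0888

t ≈ 14.08 years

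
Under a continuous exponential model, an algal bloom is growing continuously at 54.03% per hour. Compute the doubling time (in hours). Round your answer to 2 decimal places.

doubling time ≈ 1.28 hours

doubling time = ln(2) / |r| = 0.69315 / 0.5403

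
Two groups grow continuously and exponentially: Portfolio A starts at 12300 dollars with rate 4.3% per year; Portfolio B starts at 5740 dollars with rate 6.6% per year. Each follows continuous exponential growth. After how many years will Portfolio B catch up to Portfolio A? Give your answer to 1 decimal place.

t ≈ 33.1 years

12300·e^(0.043t) = 5740·e^(0.066t)
12300/5740 = e^((0.066 − 0.043)t) → ln(2.14286) = 0.023·t
t = 0.76214 / 0.023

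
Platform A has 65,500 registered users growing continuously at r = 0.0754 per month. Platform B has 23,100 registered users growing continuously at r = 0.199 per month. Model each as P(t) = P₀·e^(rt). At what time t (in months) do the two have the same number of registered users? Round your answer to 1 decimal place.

65500·e^(0.0754t) = 23100·e^(0.199t)
65500/23100 = e^((0.199 − 0.0754)t) → ln(2.8355) = 0.1236·t
t = 1.04222 / 0.1236

t ≈ 8.4 months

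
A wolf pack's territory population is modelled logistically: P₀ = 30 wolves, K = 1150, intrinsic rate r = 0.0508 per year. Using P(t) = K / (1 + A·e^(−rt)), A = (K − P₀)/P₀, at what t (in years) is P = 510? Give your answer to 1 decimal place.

t ≈ 66.8 years

A = (1150 − 30)/30 = 37.33333
510 = 1150/(1 + 37.33333·e^(−0.0508t)) → 1 + 37.33333·e^(−0.0508t) = 2.2549
e^(−0.0508t) = 0.033613 → t = ln(29.75)/0.0508 = 3.39283/0.0508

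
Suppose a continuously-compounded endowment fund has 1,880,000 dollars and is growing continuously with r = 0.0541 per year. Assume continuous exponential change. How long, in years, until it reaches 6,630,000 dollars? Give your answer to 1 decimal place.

6630000 = 1880000 · e^(0.0541·t)
t = ln(6630000/1880000) / 0.0541 = ln(3.5266) / 0.0541 = 1.26033 / 0.0541

t ≈ 23.3 years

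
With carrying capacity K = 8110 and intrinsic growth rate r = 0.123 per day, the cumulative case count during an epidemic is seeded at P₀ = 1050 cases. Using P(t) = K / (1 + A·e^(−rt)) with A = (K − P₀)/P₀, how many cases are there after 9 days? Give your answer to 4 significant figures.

A = (8110 − 1050)/1050 = 6.72381
P(9) = 8110 / (1 + 6.72381·e^(−0.123·9)) = 8110 / (1 + 6.72381·0.330549)
= 8110 / 3.22255 ≈ 2516.64

≈ 2,517 cases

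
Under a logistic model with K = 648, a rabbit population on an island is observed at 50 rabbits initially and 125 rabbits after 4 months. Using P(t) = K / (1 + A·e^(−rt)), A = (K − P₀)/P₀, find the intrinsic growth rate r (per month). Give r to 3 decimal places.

A = (648 − 50)/50 = 11.96
125 = 648/(1 + 11.96·e^(−r·4)) → e^(−4r) = (5.184 − 1)/11.96 = 0.349833
r = −ln(0.349833)/4 = 1.0503/4

r ≈ 0.263 per month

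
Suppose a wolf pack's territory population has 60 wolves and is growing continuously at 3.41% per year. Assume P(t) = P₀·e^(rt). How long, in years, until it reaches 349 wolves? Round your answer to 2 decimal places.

349 = 60 · e^(0.0341·t)
t = ln(349/60) / 0.0341 = ln(5.81667) / 0.0341 = 1.76073 / 0.0341

t ≈ 51.63 years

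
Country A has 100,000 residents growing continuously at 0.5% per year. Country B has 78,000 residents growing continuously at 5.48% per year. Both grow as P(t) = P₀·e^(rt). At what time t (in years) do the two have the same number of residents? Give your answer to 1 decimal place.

100000·e^(0.005t) = 78000·e^(0.0548t)
100000/78000 = e^((0.0548 − 0.005)t) → ln(1.28205) = 0.0498·t
t = 0.24846 / 0.0498

t ≈ 5.0 years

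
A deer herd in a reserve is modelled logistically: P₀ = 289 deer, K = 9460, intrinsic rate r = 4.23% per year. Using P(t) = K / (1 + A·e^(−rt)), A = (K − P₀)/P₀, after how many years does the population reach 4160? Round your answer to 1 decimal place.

t ≈ 76.0 years

A = (9460 − 289)/289 = 31.73356
4160 = 9460/(1 + 31.73356·e^(−0.0423t)) → 1 + 31.73356·e^(−0.0423t) = 2.27404
e^(−0.0423t) = 0.040148 → t = ln(24.90785)/0.0423 = 3.21518/0.0423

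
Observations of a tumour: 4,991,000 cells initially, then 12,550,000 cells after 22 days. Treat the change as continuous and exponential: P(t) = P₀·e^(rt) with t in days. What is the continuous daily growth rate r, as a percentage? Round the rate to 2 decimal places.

12550000 = 4991000 · e^(r·22)
e^(22r) = 12550000/4991000 = 2.51453
r = ln(2.51453) / 22 = 0.92208 / 22

r ≈ 4.19% per day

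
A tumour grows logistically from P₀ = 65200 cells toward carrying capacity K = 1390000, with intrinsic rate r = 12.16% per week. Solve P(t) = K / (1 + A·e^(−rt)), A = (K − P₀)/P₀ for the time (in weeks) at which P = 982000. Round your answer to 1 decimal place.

A = (1390000 − 65200)/65200 = 20.31902
982000 = 1390000/(1 + 20.31902·e^(−0.1216t)) → 1 + 20.31902·e^(−0.1216t) = 1.41548
e^(−0.1216t) = 0.020448 → t = ln(48.90509)/0.1216 = 3.88988/0.1216

t ≈ 32.0 weeks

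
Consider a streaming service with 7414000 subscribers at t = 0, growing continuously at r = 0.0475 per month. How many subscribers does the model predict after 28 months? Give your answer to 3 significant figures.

P(28) = 7414000 · e^(0.0475·28) = 7414000 · e^(1.33)
= 7414000 · 3.78104 ≈ 28032655.68

≈ 28,000,000 subscribers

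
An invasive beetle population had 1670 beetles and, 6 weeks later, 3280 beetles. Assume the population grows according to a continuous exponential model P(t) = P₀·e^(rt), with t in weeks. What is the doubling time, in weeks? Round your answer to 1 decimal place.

doubling time ≈ 6.2 weeks

r = ln(3280/1670) / 6 = ln(1.96407) / 6 ≈ 0.112503 per week
doubling time = ln 2 / |r| = 0.69315 / 0.112503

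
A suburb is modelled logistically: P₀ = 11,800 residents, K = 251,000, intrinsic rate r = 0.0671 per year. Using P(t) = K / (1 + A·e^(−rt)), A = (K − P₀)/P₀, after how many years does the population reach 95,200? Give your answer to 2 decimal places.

t ≈ 37.51 years

A = (251000 − 11800)/11800 = 20.27119
95200 = 251000/(1 + 20.27119·e^(−0.0671t)) → 1 + 20.27119·e^(−0.0671t) = 2.63655
e^(−0.0671t) = 0.080733 → t = ln(12.3865)/0.0671 = 2.51661/0.0671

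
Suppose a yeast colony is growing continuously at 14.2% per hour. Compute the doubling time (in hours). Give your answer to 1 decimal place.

doubling time = ln(2) / |r| = 0.69315 / 0.142

doubling time ≈ 4.9 hours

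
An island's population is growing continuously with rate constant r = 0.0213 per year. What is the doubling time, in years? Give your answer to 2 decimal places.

doubling time ≈ 32.54 years

doubling time = ln(2) / |r| = 0.69315 / 0.0213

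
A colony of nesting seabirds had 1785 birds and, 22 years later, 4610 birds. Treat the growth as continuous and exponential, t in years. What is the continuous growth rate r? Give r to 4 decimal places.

4610 = 1785 · e^(r·22)
e^(22r) = 4610/1785 = 2.58263
r = ln(2.58263) / 22 = 0.94881 / 22

r ≈ 0.0431 per year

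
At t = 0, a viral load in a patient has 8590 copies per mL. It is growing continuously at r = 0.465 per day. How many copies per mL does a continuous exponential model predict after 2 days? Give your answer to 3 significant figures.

≈ 21,800 copies per mL

P(2) = 8590 · e^(0.465·2) = 8590 · e^(0.93)
= 8590 · 2.53451 ≈ 21771.43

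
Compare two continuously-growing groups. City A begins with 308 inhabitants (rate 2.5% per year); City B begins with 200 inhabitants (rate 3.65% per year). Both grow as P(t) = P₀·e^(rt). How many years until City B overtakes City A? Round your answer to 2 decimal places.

308·e^(0.025t) = 200·e^(0.0365t)
308/200 = e^((0.0365 − 0.025)t) → ln(1.54) = 0.0115·t
t = 0.43178 / 0.0115

t ≈ 37.55 years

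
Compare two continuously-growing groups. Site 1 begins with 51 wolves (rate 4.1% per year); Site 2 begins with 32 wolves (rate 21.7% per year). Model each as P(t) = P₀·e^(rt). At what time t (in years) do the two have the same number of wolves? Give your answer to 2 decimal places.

51·e^(0.041t) = 32·e^(0.217t)
51/32 = e^((0.217 − 0.041)t) → ln(1.59375) = 0.176·t
t = 0.46609 / 0.176

t ≈ 2.65 years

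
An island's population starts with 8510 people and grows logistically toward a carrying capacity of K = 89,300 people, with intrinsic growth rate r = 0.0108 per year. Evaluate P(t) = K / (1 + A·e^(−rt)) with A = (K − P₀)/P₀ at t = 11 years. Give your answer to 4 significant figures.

A = (89300 − 8510)/8510 = 9.49354
P(11) = 89300 / (1 + 9.49354·e^(−0.0108·11)) = 89300 / (1 + 9.49354·0.887985)
= 89300 / 9.43012 ≈ 9469.65

≈ 9,470 people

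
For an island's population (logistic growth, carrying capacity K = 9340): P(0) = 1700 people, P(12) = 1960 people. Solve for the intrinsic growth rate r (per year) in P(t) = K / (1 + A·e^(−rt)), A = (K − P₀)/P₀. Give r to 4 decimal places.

A = (9340 − 1700)/1700 = 4.49412
1960 = 9340/(1 + 4.49412·e^(−r·12)) → e^(−12r) = (4.76531 − 1)/4.49412 = 0.83783
r = −ln(0.83783)/12 = 0.17694/12

r ≈ 0.0147 per year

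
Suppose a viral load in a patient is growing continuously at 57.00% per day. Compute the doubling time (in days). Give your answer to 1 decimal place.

doubling time = ln(2) / |r| = 0.69315 / 0.57

doubling time ≈ 1.2 days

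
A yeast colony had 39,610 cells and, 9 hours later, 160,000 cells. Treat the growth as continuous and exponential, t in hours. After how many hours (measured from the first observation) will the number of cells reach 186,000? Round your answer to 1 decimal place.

r = ln(160000/39610) / 9 ≈ 0.155121 per hour
t = ln(186000/39610) / r = 1.54667 / 0.155121 ≈ 9.971

t ≈ 10.0 hours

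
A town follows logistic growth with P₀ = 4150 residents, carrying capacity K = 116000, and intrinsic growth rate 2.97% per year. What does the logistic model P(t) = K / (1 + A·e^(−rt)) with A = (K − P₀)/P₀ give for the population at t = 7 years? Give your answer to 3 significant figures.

A = (116000 − 4150)/4150 = 26.95181
P(7) = 116000 / (1 + 26.95181·e^(−0.0297·7)) = 116000 / (1 + 26.95181·0.812288)
= 116000 / 22.89264 ≈ 5067.13

≈ 5,070 residents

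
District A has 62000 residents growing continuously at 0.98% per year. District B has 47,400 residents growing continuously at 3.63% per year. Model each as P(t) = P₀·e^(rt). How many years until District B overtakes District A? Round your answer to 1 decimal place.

t ≈ 10.1 years

62000·e^(0.0098t) = 47400·e^(0.0363t)
62000/47400 = e^((0.0363 − 0.0098)t) → ln(1.30802) = 0.0265·t
t = 0.26851 / 0.0265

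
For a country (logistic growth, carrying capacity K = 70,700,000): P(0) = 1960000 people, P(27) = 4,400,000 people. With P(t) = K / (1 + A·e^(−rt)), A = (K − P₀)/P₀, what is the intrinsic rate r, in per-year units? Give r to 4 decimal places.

r ≈ 0.0313 per year

A = (70700000 − 1960000)/1960000 = 35.07143
4400000 = 70700000/(1 + 35.07143·e^(−r·27)) → e^(−27r) = (16.06818 − 1)/35.07143 = 0.429643
r = −ln(0.429643)/27 = 0.8448/27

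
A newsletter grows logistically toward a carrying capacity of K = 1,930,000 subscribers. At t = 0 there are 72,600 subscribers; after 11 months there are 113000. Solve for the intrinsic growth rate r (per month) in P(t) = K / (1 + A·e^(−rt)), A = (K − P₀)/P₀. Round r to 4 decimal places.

A = (1930000 − 72600)/72600 = 25.58402
113000 = 1930000/(1 + 25.58402·e^(−r·11)) → e^(−11r) = (17.07965 − 1)/25.58402 = 0.628503
r = −ln(0.628503)/11 = 0.46441/11

r ≈ 0.0422 per month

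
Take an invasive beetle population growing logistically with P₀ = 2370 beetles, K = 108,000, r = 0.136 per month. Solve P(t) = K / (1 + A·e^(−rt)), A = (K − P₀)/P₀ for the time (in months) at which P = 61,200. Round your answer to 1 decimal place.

A = (108000 − 2370)/2370 = 44.56962
61200 = 108000/(1 + 44.56962·e^(−0.136t)) → 1 + 44.56962·e^(−0.136t) = 1.76471
e^(−0.136t) = 0.017158 → t = ln(58.28335)/0.136 = 4.06532/0.136

t ≈ 29.9 months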